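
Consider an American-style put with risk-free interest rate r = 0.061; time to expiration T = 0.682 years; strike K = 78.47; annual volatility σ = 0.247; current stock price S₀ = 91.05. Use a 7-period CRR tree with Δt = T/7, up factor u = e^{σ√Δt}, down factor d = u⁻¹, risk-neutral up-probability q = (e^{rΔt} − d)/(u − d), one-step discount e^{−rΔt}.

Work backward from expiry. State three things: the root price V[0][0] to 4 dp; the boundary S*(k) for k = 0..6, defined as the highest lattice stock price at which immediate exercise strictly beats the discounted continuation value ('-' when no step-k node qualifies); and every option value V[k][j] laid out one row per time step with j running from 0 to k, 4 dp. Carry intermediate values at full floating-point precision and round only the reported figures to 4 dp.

params: Δt=0.09743 u=1.08015 d=0.92580 q=0.51935 e^(-rΔt)=0.99407
t_7 payoffs: 25.3939 16.5452 6.2212 0.0000 0.0000 0.0000 0.0000 0.0000
t_6: node(6,0) S=57.3300 payoff=21.1400 vs cont=20.6750 → 21.1400 [stop]  node(6,1) S=66.8880 payoff=11.5820 vs cont=11.1171 → 11.5820 [stop]  node(6,2) S=78.0394 payoff=0.4306 vs cont=2.9724 → 2.9724 [wait]  node(6,3) S=91.0500 payoff=0.0000 vs cont=0.0000 → 0.0000 [wait]  node(6,4) S=106.2297 payoff=0.0000 vs cont=0.0000 → 0.0000 [wait]  node(6,5) S=123.9401 payoff=0.0000 vs cont=0.0000 → 0.0000 [wait]  node(6,6) S=144.6032 payoff=0.0000 vs cont=0.0000 → 0.0000 [wait]  ⇒ S*(6)=66.8880
t_5: node(5,0) S=61.9248 payoff=16.5452 vs cont=16.0802 → 16.5452 [stop]  node(5,1) S=72.2488 payoff=6.2212 vs cont=7.0685 → 7.0685 [wait]  node(5,2) S=84.2941 payoff=0.0000 vs cont=1.4202 → 1.4202 [wait]  node(5,3) S=98.3474 payoff=0.0000 vs cont=0.0000 → 0.0000 [wait]  node(5,4) S=114.7437 payoff=0.0000 vs cont=0.0000 → 0.0000 [wait]  node(5,5) S=133.8736 payoff=0.0000 vs cont=0.0000 → 0.0000 [wait]  ⇒ S*(5)=61.9248
t_4: node(4,0) S=66.8880 payoff=11.5820 vs cont=11.5545 → 11.5820 [stop]  node(4,1) S=78.0394 payoff=0.4306 vs cont=4.1105 → 4.1105 [wait]  node(4,2) S=91.0500 payoff=0.0000 vs cont=0.6786 → 0.6786 [wait]  node(4,3) S=106.2297 payoff=0.0000 vs cont=0.0000 → 0.0000 [wait]  node(4,4) S=123.9401 payoff=0.0000 vs cont=0.0000 → 0.0000 [wait]  ⇒ S*(4)=66.8880
t_3: node(3,0) S=72.2488 payoff=6.2212 vs cont=7.6560 → 7.6560 [wait]  node(3,1) S=84.2941 payoff=0.0000 vs cont=2.3143 → 2.3143 [wait]  node(3,2) S=98.3474 payoff=0.0000 vs cont=0.3242 → 0.3242 [wait]  node(3,3) S=114.7437 payoff=0.0000 vs cont=0.0000 → 0.0000 [wait]  ⇒ S*(3)=-
t_2: node(2,0) S=78.0394 payoff=0.4306 vs cont=4.8529 → 4.8529 [wait]  node(2,1) S=91.0500 payoff=0.0000 vs cont=1.2732 → 1.2732 [wait]  node(2,2) S=106.2297 payoff=0.0000 vs cont=0.1549 → 0.1549 [wait]  ⇒ S*(2)=-
t_1: node(1,0) S=84.2941 payoff=0.0000 vs cont=2.9760 → 2.9760 [wait]  node(1,1) S=98.3474 payoff=0.0000 vs cont=0.6883 → 0.6883 [wait]  ⇒ S*(1)=-
t_0: node(0,0) S=91.0500 payoff=0.0000 vs cont=1.7773 → 1.7773 [wait]  ⇒ S*(0)=-

price = 1.7773
boundary = - - - - 66.8880 61.9248 66.8880
tree:
1.7773
2.9760 0.6883
4.8529 1.2732 0.1549
7.6560 2.3143 0.3242 0.0000
11.5820 4.1105 0.6786 0.0000 0.0000
16.5452 7.0685 1.4202 0.0000 0.0000 0.0000
21.1400 11.5820 2.9724 0.0000 0.0000 0.0000 0.0000
25.3939 16.5452 6.2212 0.0000 0.0000 0.0000 0.0000 0.0000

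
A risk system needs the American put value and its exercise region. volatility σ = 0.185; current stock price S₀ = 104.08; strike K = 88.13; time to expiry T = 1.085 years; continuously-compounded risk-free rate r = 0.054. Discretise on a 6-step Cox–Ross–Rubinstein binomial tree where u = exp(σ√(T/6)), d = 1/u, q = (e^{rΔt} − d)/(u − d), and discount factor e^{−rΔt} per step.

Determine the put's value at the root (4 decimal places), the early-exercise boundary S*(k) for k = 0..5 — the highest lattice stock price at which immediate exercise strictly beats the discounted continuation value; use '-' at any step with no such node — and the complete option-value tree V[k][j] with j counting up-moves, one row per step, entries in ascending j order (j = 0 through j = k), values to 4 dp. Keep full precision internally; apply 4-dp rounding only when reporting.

Δt=0.18083, u=1.08185, d=0.92434, q=0.54265, disc=e^(-rΔt)=0.99028
k=6 terminal: V=max(K-S,0) → 23.2112 12.1494 0.0000 0.0000 0.0000 0.0000 0.0000
k=5: j=0 S=70.2323 intr=17.8977 cont=17.0413 V=17.8977[EX]; j=1 S=82.1995 intr=5.9305 cont=5.5026 V=5.9305[EX]; j=2 S=96.2058 intr=0.0000 cont=0.0000 V=0.0000[hold]; j=3 S=112.5987 intr=0.0000 cont=0.0000 V=0.0000[hold]; j=4 S=131.7849 intr=0.0000 cont=0.0000 V=0.0000[hold]; j=5 S=154.2403 intr=0.0000 cont=0.0000 V=0.0000[hold]  S*(5)=82.1995
k=4: j=0 S=75.9806 intr=12.1494 cont=11.2930 V=12.1494[EX]; j=1 S=88.9273 intr=0.0000 cont=2.6860 V=2.6860[hold]; j=2 S=104.0800 intr=0.0000 cont=0.0000 V=0.0000[hold]; j=3 S=121.8146 intr=0.0000 cont=0.0000 V=0.0000[hold]; j=4 S=142.5711 intr=0.0000 cont=0.0000 V=0.0000[hold]  S*(4)=75.9806
k=3: j=0 S=82.1995 intr=5.9305 cont=6.9460 V=6.9460[hold]; j=1 S=96.2058 intr=0.0000 cont=1.2165 V=1.2165[hold]; j=2 S=112.5987 intr=0.0000 cont=0.0000 V=0.0000[hold]; j=3 S=131.7849 intr=0.0000 cont=0.0000 V=0.0000[hold]  S*(3)=-
k=2: j=0 S=88.9273 intr=0.0000 cont=3.7996 V=3.7996[hold]; j=1 S=104.0800 intr=0.0000 cont=0.5510 V=0.5510[hold]; j=2 S=121.8146 intr=0.0000 cont=0.0000 V=0.0000[hold]  S*(2)=-
k=1: j=0 S=96.2058 intr=0.0000 cont=2.0170 V=2.0170[hold]; j=1 S=112.5987 intr=0.0000 cont=0.2495 V=0.2495[hold]  S*(1)=-
k=0: j=0 S=104.0800 intr=0.0000 cont=1.0476 V=1.0476[hold]  S*(0)=-

price = 1.0476
boundary = - - - - 75.9806 82.1995
tree:
1.0476
2.0170 0.2495
3.7996 0.5510 0.0000
6.9460 1.2165 0.0000 0.0000
12.1494 2.6860 0.0000 0.0000 0.0000
17.8977 5.9305 0.0000 0.0000 0.0000 0.0000
23.2112 12.1494 0.0000 0.0000 0.0000 0.0000 0.0000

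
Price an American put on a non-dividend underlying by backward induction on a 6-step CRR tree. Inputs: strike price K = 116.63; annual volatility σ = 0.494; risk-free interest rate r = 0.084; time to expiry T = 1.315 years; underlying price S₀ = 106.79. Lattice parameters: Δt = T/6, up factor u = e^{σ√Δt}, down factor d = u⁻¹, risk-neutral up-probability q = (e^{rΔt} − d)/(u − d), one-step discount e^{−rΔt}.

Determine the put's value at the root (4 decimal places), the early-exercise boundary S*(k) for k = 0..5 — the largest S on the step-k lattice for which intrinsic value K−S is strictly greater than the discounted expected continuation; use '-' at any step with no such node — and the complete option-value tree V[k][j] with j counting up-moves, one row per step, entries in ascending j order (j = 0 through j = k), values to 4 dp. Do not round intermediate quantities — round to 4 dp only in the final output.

price = 24.8297
boundary = - - 67.2441 53.3601 67.2441 84.7408
tree:
24.8297
35.6474 14.1724
49.3859 22.2713 6.0235
63.2699 33.8985 10.6466 1.2923
74.2873 49.3859 18.5774 2.5424 0.0000
83.0299 63.2699 31.8892 5.0017 0.0000 0.0000
89.9674 74.2873 49.3859 9.8400 0.0000 0.0000 0.0000

Δt=0.21917, u=1.26020, d=0.79353, q=0.48225, disc=e^(-rΔt)=0.98176
k=6 terminal: V=max(K-S,0) → 89.9674 74.2873 49.3859 9.8400 0.0000 0.0000 0.0000
k=5: j=0 S=33.6001 intr=83.0299 cont=80.9024 V=83.0299[EX]; j=1 S=53.3601 intr=63.2699 cont=61.1424 V=63.2699[EX]; j=2 S=84.7408 intr=31.8892 cont=29.7617 V=31.8892[EX]; j=3 S=134.5763 intr=0.0000 cont=5.0017 V=5.0017[hold]; j=4 S=213.7199 intr=0.0000 cont=0.0000 V=0.0000[hold]; j=5 S=339.4072 intr=0.0000 cont=0.0000 V=0.0000[hold]  S*(5)=84.7408
k=4: j=0 S=42.3427 intr=74.2873 cont=72.1598 V=74.2873[EX]; j=1 S=67.2441 intr=49.3859 cont=47.2584 V=49.3859[EX]; j=2 S=106.7900 intr=9.8400 cont=18.5774 V=18.5774[hold]; j=3 S=169.5926 intr=0.0000 cont=2.5424 V=2.5424[hold]; j=4 S=269.3289 intr=0.0000 cont=0.0000 V=0.0000[hold]  S*(4)=67.2441
k=3: j=0 S=53.3601 intr=63.2699 cont=61.1424 V=63.2699[EX]; j=1 S=84.7408 intr=31.8892 cont=33.8985 V=33.8985[hold]; j=2 S=134.5763 intr=0.0000 cont=10.6466 V=10.6466[hold]; j=3 S=213.7199 intr=0.0000 cont=1.2923 V=1.2923[hold]  S*(3)=53.3601
k=2: j=0 S=67.2441 intr=49.3859 cont=48.2097 V=49.3859[EX]; j=1 S=106.7900 intr=9.8400 cont=22.2713 V=22.2713[hold]; j=2 S=169.5926 intr=0.0000 cont=6.0235 V=6.0235[hold]  S*(2)=67.2441
k=1: j=0 S=84.7408 intr=31.8892 cont=35.6474 V=35.6474[hold]; j=1 S=134.5763 intr=0.0000 cont=14.1724 V=14.1724[hold]  S*(1)=-
k=0: j=0 S=106.7900 intr=9.8400 cont=24.8297 V=24.8297[hold]  S*(0)=-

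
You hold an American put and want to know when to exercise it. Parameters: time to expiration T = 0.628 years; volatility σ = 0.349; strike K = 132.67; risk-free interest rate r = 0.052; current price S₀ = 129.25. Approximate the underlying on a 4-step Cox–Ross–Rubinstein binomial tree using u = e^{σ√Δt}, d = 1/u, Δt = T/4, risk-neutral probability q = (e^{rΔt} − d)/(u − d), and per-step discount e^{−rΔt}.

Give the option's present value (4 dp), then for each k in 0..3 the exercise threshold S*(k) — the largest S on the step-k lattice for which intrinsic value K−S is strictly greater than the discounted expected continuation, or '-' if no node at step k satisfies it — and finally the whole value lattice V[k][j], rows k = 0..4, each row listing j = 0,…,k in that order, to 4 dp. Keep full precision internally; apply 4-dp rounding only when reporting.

params: Δt=0.15700 u=1.14830 d=0.87085 q=0.49503 e^(-rΔt)=0.99187
t_4 payoffs: 58.3330 34.6493 3.4200 0.0000 0.0000
t_3: node(3,0) S=85.3613 payoff=47.3087 vs cont=46.2299 → 47.3087 [stop]  node(3,1) S=112.5574 payoff=20.1126 vs cont=19.0339 → 20.1126 [stop]  node(3,2) S=148.4181 payoff=0.0000 vs cont=1.7130 → 1.7130 [wait]  node(3,3) S=195.7041 payoff=0.0000 vs cont=0.0000 → 0.0000 [wait]  ⇒ S*(3)=112.5574
t_2: node(2,0) S=98.0207 payoff=34.6493 vs cont=33.5706 → 34.6493 [stop]  node(2,1) S=129.2500 payoff=3.4200 vs cont=10.9148 → 10.9148 [wait]  node(2,2) S=170.4290 payoff=0.0000 vs cont=0.8580 → 0.8580 [wait]  ⇒ S*(2)=98.0207
t_1: node(1,0) S=112.5574 payoff=20.1126 vs cont=22.7138 → 22.7138 [wait]  node(1,1) S=148.4181 payoff=0.0000 vs cont=5.8881 → 5.8881 [wait]  ⇒ S*(1)=-
t_0: node(0,0) S=129.2500 payoff=3.4200 vs cont=14.2676 → 14.2676 [wait]  ⇒ S*(0)=-

price = 14.2676
boundary = - - 98.0207 112.5574
tree:
14.2676
22.7138 5.8881
34.6493 10.9148 0.8580
47.3087 20.1126 1.7130 0.0000
58.3330 34.6493 3.4200 0.0000 0.0000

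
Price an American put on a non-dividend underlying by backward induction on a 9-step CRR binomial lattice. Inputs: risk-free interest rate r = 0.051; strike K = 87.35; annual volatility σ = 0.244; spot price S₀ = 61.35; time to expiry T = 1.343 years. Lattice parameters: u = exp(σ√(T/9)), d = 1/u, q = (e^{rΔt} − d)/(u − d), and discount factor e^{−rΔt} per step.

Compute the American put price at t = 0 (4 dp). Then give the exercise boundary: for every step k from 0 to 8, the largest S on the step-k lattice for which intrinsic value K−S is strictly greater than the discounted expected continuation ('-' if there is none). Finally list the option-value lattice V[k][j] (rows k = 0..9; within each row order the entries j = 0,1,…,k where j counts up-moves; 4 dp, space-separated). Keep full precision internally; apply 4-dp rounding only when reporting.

Δt=0.14922, u=1.09884, d=0.91005, q=0.51692, disc=e^(-rΔt)=0.99242
k=9 terminal: V=max(K-S,0) → 61.0835 55.6345 49.0551 41.1108 31.5184 19.9361 5.9511 0.0000 0.0000 0.0000
k=8: j=0 S=28.8627 intr=58.4873 cont=57.8250 V=58.4873[EX]; j=1 S=34.8503 intr=52.4997 cont=51.8374 V=52.4997[EX]; j=2 S=42.0800 intr=45.2700 cont=44.6077 V=45.2700[EX]; j=3 S=50.8095 intr=36.5405 cont=35.8782 V=36.5405[EX]; j=4 S=61.3500 intr=26.0000 cont=25.3378 V=26.0000[EX]; j=5 S=74.0771 intr=13.2729 cont=12.6107 V=13.2729[EX]; j=6 S=89.4444 intr=0.0000 cont=2.8531 V=2.8531[hold]; j=7 S=107.9997 intr=0.0000 cont=0.0000 V=0.0000[hold]; j=8 S=130.4042 intr=0.0000 cont=0.0000 V=0.0000[hold]  S*(8)=74.0771
k=7: j=0 S=31.7155 intr=55.6345 cont=54.9722 V=55.6345[EX]; j=1 S=38.2949 intr=49.0551 cont=48.3928 V=49.0551[EX]; j=2 S=46.2392 intr=41.1108 cont=40.4485 V=41.1108[EX]; j=3 S=55.8316 intr=31.5184 cont=30.8562 V=31.5184[EX]; j=4 S=67.4139 intr=19.9361 cont=19.2739 V=19.9361[EX]; j=5 S=81.3989 intr=5.9511 cont=7.8269 V=7.8269[hold]; j=6 S=98.2851 intr=0.0000 cont=1.3678 V=1.3678[hold]; j=7 S=118.6744 intr=0.0000 cont=0.0000 V=0.0000[hold]  S*(7)=67.4139
k=6: j=0 S=34.8503 intr=52.4997 cont=51.8374 V=52.4997[EX]; j=1 S=42.0800 intr=45.2700 cont=44.6077 V=45.2700[EX]; j=2 S=50.8095 intr=36.5405 cont=35.8782 V=36.5405[EX]; j=3 S=61.3500 intr=26.0000 cont=25.3378 V=26.0000[EX]; j=4 S=74.0771 intr=13.2729 cont=13.5730 V=13.5730[hold]; j=5 S=89.4444 intr=0.0000 cont=4.4541 V=4.4541[hold]; j=6 S=107.9997 intr=0.0000 cont=0.6558 V=0.6558[hold]  S*(6)=61.3500
k=5: j=0 S=38.2949 intr=49.0551 cont=48.3928 V=49.0551[EX]; j=1 S=46.2392 intr=41.1108 cont=40.4485 V=41.1108[EX]; j=2 S=55.8316 intr=31.5184 cont=30.8562 V=31.5184[EX]; j=3 S=67.4139 intr=19.9361 cont=19.4278 V=19.9361[EX]; j=4 S=81.3989 intr=5.9511 cont=8.7921 V=8.7921[hold]; j=5 S=98.2851 intr=0.0000 cont=2.4718 V=2.4718[hold]  S*(5)=67.4139
k=4: j=0 S=42.0800 intr=45.2700 cont=44.6077 V=45.2700[EX]; j=1 S=50.8095 intr=36.5405 cont=35.8782 V=36.5405[EX]; j=2 S=61.3500 intr=26.0000 cont=25.3378 V=26.0000[EX]; j=3 S=74.0771 intr=13.2729 cont=14.0681 V=14.0681[hold]; j=4 S=89.4444 intr=0.0000 cont=5.4831 V=5.4831[hold]  S*(4)=61.3500
k=3: j=0 S=46.2392 intr=41.1108 cont=40.4485 V=41.1108[EX]; j=1 S=55.8316 intr=31.5184 cont=30.8562 V=31.5184[EX]; j=2 S=67.4139 intr=19.9361 cont=19.6818 V=19.9361[EX]; j=3 S=81.3989 intr=5.9511 cont=9.5573 V=9.5573[hold]  S*(3)=67.4139
k=2: j=0 S=50.8095 intr=36.5405 cont=35.8782 V=36.5405[EX]; j=1 S=61.3500 intr=26.0000 cont=25.3378 V=26.0000[EX]; j=2 S=74.0771 intr=13.2729 cont=14.4607 V=14.4607[hold]  S*(2)=61.3500
k=1: j=0 S=55.8316 intr=31.5184 cont=30.8562 V=31.5184[EX]; j=1 S=67.4139 intr=19.9361 cont=19.8832 V=19.9361[EX]  S*(1)=67.4139
k=0: j=0 S=61.3500 intr=26.0000 cont=25.3378 V=26.0000[EX]  S*(0)=61.3500

price = 26.0000
boundary = 61.3500 67.4139 61.3500 67.4139 61.3500 67.4139 61.3500 67.4139 74.0771
tree:
26.0000
31.5184 19.9361
36.5405 26.0000 14.4607
41.1108 31.5184 19.9361 9.5573
45.2700 36.5405 26.0000 14.0681 5.4831
49.0551 41.1108 31.5184 19.9361 8.7921 2.4718
52.4997 45.2700 36.5405 26.0000 13.5730 4.4541 0.6558
55.6345 49.0551 41.1108 31.5184 19.9361 7.8269 1.3678 0.0000
58.4873 52.4997 45.2700 36.5405 26.0000 13.2729 2.8531 0.0000 0.0000
61.0835 55.6345 49.0551 41.1108 31.5184 19.9361 5.9511 0.0000 0.0000 0.0000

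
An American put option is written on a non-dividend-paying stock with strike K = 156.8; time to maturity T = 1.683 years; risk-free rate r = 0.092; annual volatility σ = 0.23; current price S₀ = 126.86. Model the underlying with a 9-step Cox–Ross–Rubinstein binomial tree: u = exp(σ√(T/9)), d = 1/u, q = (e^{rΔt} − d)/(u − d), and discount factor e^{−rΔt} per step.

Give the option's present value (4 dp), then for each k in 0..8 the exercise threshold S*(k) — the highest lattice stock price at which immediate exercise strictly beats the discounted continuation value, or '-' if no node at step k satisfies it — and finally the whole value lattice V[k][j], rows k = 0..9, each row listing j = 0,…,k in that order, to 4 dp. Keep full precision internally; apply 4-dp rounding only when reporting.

Δt=0.18700  u=1.10457  d=0.90533  q=0.56225  discount=0.98294
step 9 (expiry): payoffs max(K−S,0) = 104.9713 93.5646 79.6475 62.6674 41.9503 16.6737 0.0000 0.0000 0.0000 0.0000
step 8: (k=8,j=0): S=57.2486, (K−S)⁺=99.5514, hold=96.8769 ⇒ V=99.5514 exercise | (k=8,j=1): S=69.8482, (K−S)⁺=86.9518, hold=84.2773 ⇒ V=86.9518 exercise | (k=8,j=2): S=85.2207, (K−S)⁺=71.5793, hold=68.9048 ⇒ V=71.5793 exercise | (k=8,j=3): S=103.9764, (K−S)⁺=52.8236, hold=50.1491 ⇒ V=52.8236 exercise | (k=8,j=4): S=126.8600, (K−S)⁺=29.9400, hold=27.2655 ⇒ V=29.9400 exercise | (k=8,j=5): S=154.7799, (K−S)⁺=2.0201, hold=7.1745 ⇒ V=7.1745 continue | (k=8,j=6): S=188.8446, (K−S)⁺=0.0000, hold=0.0000 ⇒ V=0.0000 continue | (k=8,j=7): S=230.4063, (K−S)⁺=0.0000, hold=0.0000 ⇒ V=0.0000 continue | (k=8,j=8): S=281.1152, (K−S)⁺=0.0000, hold=0.0000 ⇒ V=0.0000 continue  boundary S*=126.8600
step 7: (k=7,j=0): S=63.2354, (K−S)⁺=93.5646, hold=90.8901 ⇒ V=93.5646 exercise | (k=7,j=1): S=77.1525, (K−S)⁺=79.6475, hold=76.9730 ⇒ V=79.6475 exercise | (k=7,j=2): S=94.1326, (K−S)⁺=62.6674, hold=59.9929 ⇒ V=62.6674 exercise | (k=7,j=3): S=114.8497, (K−S)⁺=41.9503, hold=39.2758 ⇒ V=41.9503 exercise | (k=7,j=4): S=140.1263, (K−S)⁺=16.6737, hold=16.8478 ⇒ V=16.8478 continue | (k=7,j=5): S=170.9659, (K−S)⁺=0.0000, hold=3.0871 ⇒ V=3.0871 continue | (k=7,j=6): S=208.5929, (K−S)⁺=0.0000, hold=0.0000 ⇒ V=0.0000 continue | (k=7,j=7): S=254.5009, (K−S)⁺=0.0000, hold=0.0000 ⇒ V=0.0000 continue  boundary S*=114.8497
step 6: (k=6,j=0): S=69.8482, (K−S)⁺=86.9518, hold=84.2773 ⇒ V=86.9518 exercise | (k=6,j=1): S=85.2207, (K−S)⁺=71.5793, hold=68.9048 ⇒ V=71.5793 exercise | (k=6,j=2): S=103.9764, (K−S)⁺=52.8236, hold=50.1491 ⇒ V=52.8236 exercise | (k=6,j=3): S=126.8600, (K−S)⁺=29.9400, hold=27.3617 ⇒ V=29.9400 exercise | (k=6,j=4): S=154.7799, (K−S)⁺=2.0201, hold=8.9555 ⇒ V=8.9555 continue | (k=6,j=5): S=188.8446, (K−S)⁺=0.0000, hold=1.3283 ⇒ V=1.3283 continue | (k=6,j=6): S=230.4063, (K−S)⁺=0.0000, hold=0.0000 ⇒ V=0.0000 continue  boundary S*=126.8600
step 5: (k=5,j=0): S=77.1525, (K−S)⁺=79.6475, hold=76.9730 ⇒ V=79.6475 exercise | (k=5,j=1): S=94.1326, (K−S)⁺=62.6674, hold=59.9929 ⇒ V=62.6674 exercise | (k=5,j=2): S=114.8497, (K−S)⁺=41.9503, hold=39.2758 ⇒ V=41.9503 exercise | (k=5,j=3): S=140.1263, (K−S)⁺=16.6737, hold=17.8321 ⇒ V=17.8321 continue | (k=5,j=4): S=170.9659, (K−S)⁺=0.0000, hold=4.5875 ⇒ V=4.5875 continue | (k=5,j=5): S=208.5929, (K−S)⁺=0.0000, hold=0.5716 ⇒ V=0.5716 continue  boundary S*=114.8497
step 4: (k=4,j=0): S=85.2207, (K−S)⁺=71.5793, hold=68.9048 ⇒ V=71.5793 exercise | (k=4,j=1): S=103.9764, (K−S)⁺=52.8236, hold=50.1491 ⇒ V=52.8236 exercise | (k=4,j=2): S=126.8600, (K−S)⁺=29.9400, hold=27.9057 ⇒ V=29.9400 exercise | (k=4,j=3): S=154.7799, (K−S)⁺=2.0201, hold=10.2082 ⇒ V=10.2082 continue | (k=4,j=4): S=188.8446, (K−S)⁺=0.0000, hold=2.2898 ⇒ V=2.2898 continue  boundary S*=126.8600
step 3: (k=3,j=0): S=94.1326, (K−S)⁺=62.6674, hold=59.9929 ⇒ V=62.6674 exercise | (k=3,j=1): S=114.8497, (K−S)⁺=41.9503, hold=39.2758 ⇒ V=41.9503 exercise | (k=3,j=2): S=140.1263, (K−S)⁺=16.6737, hold=18.5244 ⇒ V=18.5244 continue | (k=3,j=3): S=170.9659, (K−S)⁺=0.0000, hold=5.6579 ⇒ V=5.6579 continue  boundary S*=114.8497
step 2: (k=2,j=0): S=103.9764, (K−S)⁺=52.8236, hold=50.1491 ⇒ V=52.8236 exercise | (k=2,j=1): S=126.8600, (K−S)⁺=29.9400, hold=28.2883 ⇒ V=29.9400 exercise | (k=2,j=2): S=154.7799, (K−S)⁺=2.0201, hold=11.0977 ⇒ V=11.0977 continue  boundary S*=126.8600
step 1: (k=1,j=0): S=114.8497, (K−S)⁺=41.9503, hold=39.2758 ⇒ V=41.9503 exercise | (k=1,j=1): S=140.1263, (K−S)⁺=16.6737, hold=19.0160 ⇒ V=19.0160 continue  boundary S*=114.8497
step 0: (k=0,j=0): S=126.8600, (K−S)⁺=29.9400, hold=28.5600 ⇒ V=29.9400 exercise  boundary S*=126.8600

price = 29.9400
boundary = 126.8600 114.8497 126.8600 114.8497 126.8600 114.8497 126.8600 114.8497 126.8600
tree:
29.9400
41.9503 19.0160
52.8236 29.9400 11.0977
62.6674 41.9503 18.5244 5.6579
71.5793 52.8236 29.9400 10.2082 2.2898
79.6475 62.6674 41.9503 17.8321 4.5875 0.5716
86.9518 71.5793 52.8236 29.9400 8.9555 1.3283 0.0000
93.5646 79.6475 62.6674 41.9503 16.8478 3.0871 0.0000 0.0000
99.5514 86.9518 71.5793 52.8236 29.9400 7.1745 0.0000 0.0000 0.0000
104.9713 93.5646 79.6475 62.6674 41.9503 16.6737 0.0000 0.0000 0.0000 0.0000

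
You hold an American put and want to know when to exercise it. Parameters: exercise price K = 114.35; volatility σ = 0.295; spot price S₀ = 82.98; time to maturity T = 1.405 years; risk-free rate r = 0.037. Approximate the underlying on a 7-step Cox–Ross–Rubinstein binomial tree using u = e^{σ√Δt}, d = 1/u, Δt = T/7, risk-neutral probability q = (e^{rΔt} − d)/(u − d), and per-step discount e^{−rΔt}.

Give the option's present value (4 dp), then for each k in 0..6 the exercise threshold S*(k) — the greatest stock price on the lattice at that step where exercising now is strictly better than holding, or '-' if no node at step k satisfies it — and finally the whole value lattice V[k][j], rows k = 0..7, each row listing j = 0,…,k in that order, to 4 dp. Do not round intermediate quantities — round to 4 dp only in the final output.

Δt=0.20071  u=1.14129  d=0.87620  q=0.49513  discount=0.99260
step 7 (expiry): payoffs max(K−S,0) = 81.4506 71.4967 58.5313 41.6431 19.6454 0.0000 0.0000 0.0000
step 6: (k=6,j=0): S=37.5480, (K−S)⁺=76.8020, hold=75.9560 ⇒ V=76.8020 exercise | (k=6,j=1): S=48.9082, (K−S)⁺=65.4418, hold=64.5957 ⇒ V=65.4418 exercise | (k=6,j=2): S=63.7056, (K−S)⁺=50.6444, hold=49.7983 ⇒ V=50.6444 exercise | (k=6,j=3): S=82.9800, (K−S)⁺=31.3700, hold=30.5239 ⇒ V=31.3700 exercise | (k=6,j=4): S=108.0859, (K−S)⁺=6.2641, hold=9.8451 ⇒ V=9.8451 continue | (k=6,j=5): S=140.7877, (K−S)⁺=0.0000, hold=0.0000 ⇒ V=0.0000 continue | (k=6,j=6): S=183.3836, (K−S)⁺=0.0000, hold=0.0000 ⇒ V=0.0000 continue  boundary S*=82.9800
step 5: (k=5,j=0): S=42.8533, (K−S)⁺=71.4967, hold=70.6506 ⇒ V=71.4967 exercise | (k=5,j=1): S=55.8187, (K−S)⁺=58.5313, hold=57.6852 ⇒ V=58.5313 exercise | (k=5,j=2): S=72.7069, (K−S)⁺=41.6431, hold=40.7970 ⇒ V=41.6431 exercise | (k=5,j=3): S=94.7046, (K−S)⁺=19.6454, hold=20.5592 ⇒ V=20.5592 continue | (k=5,j=4): S=123.3579, (K−S)⁺=0.0000, hold=4.9337 ⇒ V=4.9337 continue | (k=5,j=5): S=160.6803, (K−S)⁺=0.0000, hold=0.0000 ⇒ V=0.0000 continue  boundary S*=72.7069
step 4: (k=4,j=0): S=48.9082, (K−S)⁺=65.4418, hold=64.5957 ⇒ V=65.4418 exercise | (k=4,j=1): S=63.7056, (K−S)⁺=50.6444, hold=49.7983 ⇒ V=50.6444 exercise | (k=4,j=2): S=82.9800, (K−S)⁺=31.3700, hold=30.9731 ⇒ V=31.3700 exercise | (k=4,j=3): S=108.0859, (K−S)⁺=6.2641, hold=12.7278 ⇒ V=12.7278 continue | (k=4,j=4): S=140.7877, (K−S)⁺=0.0000, hold=2.4725 ⇒ V=2.4725 continue  boundary S*=82.9800
step 3: (k=3,j=0): S=55.8187, (K−S)⁺=58.5313, hold=57.6852 ⇒ V=58.5313 exercise | (k=3,j=1): S=72.7069, (K−S)⁺=41.6431, hold=40.7970 ⇒ V=41.6431 exercise | (k=3,j=2): S=94.7046, (K−S)⁺=19.6454, hold=21.9759 ⇒ V=21.9759 continue | (k=3,j=3): S=123.3579, (K−S)⁺=0.0000, hold=7.5935 ⇒ V=7.5935 continue  boundary S*=72.7069
step 2: (k=2,j=0): S=63.7056, (K−S)⁺=50.6444, hold=49.7983 ⇒ V=50.6444 exercise | (k=2,j=1): S=82.9800, (K−S)⁺=31.3700, hold=31.6693 ⇒ V=31.6693 continue | (k=2,j=2): S=108.0859, (K−S)⁺=6.2641, hold=14.7449 ⇒ V=14.7449 continue  boundary S*=63.7056
step 1: (k=1,j=0): S=72.7069, (K−S)⁺=41.6431, hold=40.9441 ⇒ V=41.6431 exercise | (k=1,j=1): S=94.7046, (K−S)⁺=19.6454, hold=23.1173 ⇒ V=23.1173 continue  boundary S*=72.7069
step 0: (k=0,j=0): S=82.9800, (K−S)⁺=31.3700, hold=32.2303 ⇒ V=32.2303 continue  boundary S*=-

price = 32.2303
boundary = - 72.7069 63.7056 72.7069 82.9800 72.7069 82.9800
tree:
32.2303
41.6431 23.1173
50.6444 31.6693 14.7449
58.5313 41.6431 21.9759 7.5935
65.4418 50.6444 31.3700 12.7278 2.4725
71.4967 58.5313 41.6431 20.5592 4.9337 0.0000
76.8020 65.4418 50.6444 31.3700 9.8451 0.0000 0.0000
81.4506 71.4967 58.5313 41.6431 19.6454 0.0000 0.0000 0.0000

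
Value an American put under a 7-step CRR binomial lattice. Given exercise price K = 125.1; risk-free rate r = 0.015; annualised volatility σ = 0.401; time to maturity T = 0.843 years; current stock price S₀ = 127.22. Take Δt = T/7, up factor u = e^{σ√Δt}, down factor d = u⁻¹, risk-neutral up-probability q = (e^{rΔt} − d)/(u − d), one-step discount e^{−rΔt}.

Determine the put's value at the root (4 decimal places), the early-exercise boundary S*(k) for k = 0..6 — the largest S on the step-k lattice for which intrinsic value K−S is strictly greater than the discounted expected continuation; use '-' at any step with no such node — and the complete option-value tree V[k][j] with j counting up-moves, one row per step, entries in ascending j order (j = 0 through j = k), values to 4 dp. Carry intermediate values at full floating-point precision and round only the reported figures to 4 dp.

price = 17.3096
boundary = - - - - 72.9143 83.8008 96.3128
tree:
17.3096
24.0262 9.8548
32.3226 14.8279 4.3236
41.9316 21.6863 7.2047 1.1138
52.1857 30.6097 11.7770 2.1123 0.0000
61.6580 41.2992 18.7569 4.0059 0.0000 0.0000
69.8997 52.1857 28.7872 7.5969 0.0000 0.0000 0.0000
77.0708 61.6580 41.2992 14.4071 0.0000 0.0000 0.0000 0.0000

params: Δt=0.12043 u=1.14931 d=0.87009 q=0.47174 e^(-rΔt)=0.99820
t_7 payoffs: 77.0708 61.6580 41.2992 14.4071 0.0000 0.0000 0.0000 0.0000
t_6: node(6,0) S=55.2003 payoff=69.8997 vs cont=69.6739 → 69.8997 [stop]  node(6,1) S=72.9143 payoff=52.1857 vs cont=51.9599 → 52.1857 [stop]  node(6,2) S=96.3128 payoff=28.7872 vs cont=28.5614 → 28.7872 [stop]  node(6,3) S=127.2200 payoff=0.0000 vs cont=7.5969 → 7.5969 [wait]  node(6,4) S=168.0455 payoff=0.0000 vs cont=0.0000 → 0.0000 [wait]  node(6,5) S=221.9720 payoff=0.0000 vs cont=0.0000 → 0.0000 [wait]  node(6,6) S=293.2037 payoff=0.0000 vs cont=0.0000 → 0.0000 [wait]  ⇒ S*(6)=96.3128
t_5: node(5,0) S=63.4420 payoff=61.6580 vs cont=61.4322 → 61.6580 [stop]  node(5,1) S=83.8008 payoff=41.2992 vs cont=41.0734 → 41.2992 [stop]  node(5,2) S=110.6929 payoff=14.4071 vs cont=18.7569 → 18.7569 [wait]  node(5,3) S=146.2147 payoff=0.0000 vs cont=4.0059 → 4.0059 [wait]  node(5,4) S=193.1357 payoff=0.0000 vs cont=0.0000 → 0.0000 [wait]  node(5,5) S=255.1137 payoff=0.0000 vs cont=0.0000 → 0.0000 [wait]  ⇒ S*(5)=83.8008
t_4: node(4,0) S=72.9143 payoff=52.1857 vs cont=51.9599 → 52.1857 [stop]  node(4,1) S=96.3128 payoff=28.7872 vs cont=30.6097 → 30.6097 [wait]  node(4,2) S=127.2200 payoff=0.0000 vs cont=11.7770 → 11.7770 [wait]  node(4,3) S=168.0455 payoff=0.0000 vs cont=2.1123 → 2.1123 [wait]  node(4,4) S=221.9720 payoff=0.0000 vs cont=0.0000 → 0.0000 [wait]  ⇒ S*(4)=72.9143
t_3: node(3,0) S=83.8008 payoff=41.2992 vs cont=41.9316 → 41.9316 [wait]  node(3,1) S=110.6929 payoff=14.4071 vs cont=21.6863 → 21.6863 [wait]  node(3,2) S=146.2147 payoff=0.0000 vs cont=7.2047 → 7.2047 [wait]  node(3,3) S=193.1357 payoff=0.0000 vs cont=1.1138 → 1.1138 [wait]  ⇒ S*(3)=-
t_2: node(2,0) S=96.3128 payoff=28.7872 vs cont=32.3226 → 32.3226 [wait]  node(2,1) S=127.2200 payoff=0.0000 vs cont=14.8279 → 14.8279 [wait]  node(2,2) S=168.0455 payoff=0.0000 vs cont=4.3236 → 4.3236 [wait]  ⇒ S*(2)=-
t_1: node(1,0) S=110.6929 payoff=14.4071 vs cont=24.0262 → 24.0262 [wait]  node(1,1) S=146.2147 payoff=0.0000 vs cont=9.8548 → 9.8548 [wait]  ⇒ S*(1)=-
t_0: node(0,0) S=127.2200 payoff=0.0000 vs cont=17.3096 → 17.3096 [wait]  ⇒ S*(0)=-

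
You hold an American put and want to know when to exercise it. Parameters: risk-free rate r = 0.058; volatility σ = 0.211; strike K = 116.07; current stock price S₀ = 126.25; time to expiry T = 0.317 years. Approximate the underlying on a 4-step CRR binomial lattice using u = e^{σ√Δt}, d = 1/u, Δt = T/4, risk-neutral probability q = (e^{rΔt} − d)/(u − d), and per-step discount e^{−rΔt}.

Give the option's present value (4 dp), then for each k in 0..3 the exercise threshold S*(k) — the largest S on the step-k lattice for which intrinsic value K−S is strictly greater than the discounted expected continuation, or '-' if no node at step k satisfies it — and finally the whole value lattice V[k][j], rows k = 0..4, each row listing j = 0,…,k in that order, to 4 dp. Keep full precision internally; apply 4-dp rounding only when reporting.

Δt=0.07925, u=1.06120, d=0.94233, q=0.52391, disc=e^(-rΔt)=0.99541
k=4 terminal: V=max(K-S,0) → 16.5194 3.9617 0.0000 0.0000 0.0000
k=3: j=0 S=105.6430 intr=10.4270 cont=9.8947 V=10.4270[EX]; j=1 S=118.9692 intr=0.0000 cont=1.8775 V=1.8775[hold]; j=2 S=133.9764 intr=0.0000 cont=0.0000 V=0.0000[hold]; j=3 S=150.8766 intr=0.0000 cont=0.0000 V=0.0000[hold]  S*(3)=105.6430
k=2: j=0 S=112.1083 intr=3.9617 cont=5.9205 V=5.9205[hold]; j=1 S=126.2500 intr=0.0000 cont=0.8897 V=0.8897[hold]; j=2 S=142.1756 intr=0.0000 cont=0.0000 V=0.0000[hold]  S*(2)=-
k=1: j=0 S=118.9692 intr=0.0000 cont=3.2698 V=3.2698[hold]; j=1 S=133.9764 intr=0.0000 cont=0.4217 V=0.4217[hold]  S*(1)=-
k=0: j=0 S=126.2500 intr=0.0000 cont=1.7695 V=1.7695[hold]  S*(0)=-

price = 1.7695
boundary = - - - 105.6430
tree:
1.7695
3.2698 0.4217
5.9205 0.8897 0.0000
10.4270 1.8775 0.0000 0.0000
16.5194 3.9617 0.0000 0.0000 0.0000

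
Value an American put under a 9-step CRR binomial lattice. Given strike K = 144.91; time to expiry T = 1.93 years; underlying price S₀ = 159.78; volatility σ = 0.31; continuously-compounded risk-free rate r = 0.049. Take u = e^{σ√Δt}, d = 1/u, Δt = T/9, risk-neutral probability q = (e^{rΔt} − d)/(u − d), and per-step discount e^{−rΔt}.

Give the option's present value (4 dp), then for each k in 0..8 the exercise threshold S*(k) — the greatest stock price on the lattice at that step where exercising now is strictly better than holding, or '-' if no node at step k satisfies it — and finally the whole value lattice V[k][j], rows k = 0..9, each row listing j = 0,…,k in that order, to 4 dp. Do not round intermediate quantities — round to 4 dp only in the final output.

price = 14.5112
boundary = - - - - 89.9790 103.8692 89.9790 103.8692 119.9035
tree:
14.5112
21.1965 8.1542
30.1065 12.7634 3.7325
41.4114 19.4745 6.3439 1.2086
54.9310 28.8105 10.5805 2.2552 0.1910
66.9636 41.0408 17.2287 4.1777 0.3867 0.0000
77.3871 54.9310 27.1817 7.6723 0.7830 0.0000 0.0000
86.4168 66.9636 41.0408 13.9423 1.5851 0.0000 0.0000 0.0000
94.2389 77.3871 54.9310 25.0065 3.2091 0.0000 0.0000 0.0000 0.0000
101.0150 86.4168 66.9636 41.0408 6.4969 0.0000 0.0000 0.0000 0.0000 0.0000

Δt=0.21444, u=1.15437, d=0.86627, q=0.50084, disc=e^(-rΔt)=0.98955
k=9 terminal: V=max(K-S,0) → 101.0150 86.4168 66.9636 41.0408 6.4969 0.0000 0.0000 0.0000 0.0000 0.0000
k=8: j=0 S=50.6711 intr=94.2389 cont=92.7242 V=94.2389[EX]; j=1 S=67.5229 intr=77.3871 cont=75.8724 V=77.3871[EX]; j=2 S=89.9790 intr=54.9310 cont=53.4162 V=54.9310[EX]; j=3 S=119.9035 intr=25.0065 cont=23.4918 V=25.0065[EX]; j=4 S=159.7800 intr=0.0000 cont=3.2091 V=3.2091[hold]; j=5 S=212.9183 intr=0.0000 cont=0.0000 V=0.0000[hold]; j=6 S=283.7288 intr=0.0000 cont=0.0000 V=0.0000[hold]; j=7 S=378.0889 intr=0.0000 cont=0.0000 V=0.0000[hold]; j=8 S=503.8305 intr=0.0000 cont=0.0000 V=0.0000[hold]  S*(8)=119.9035
k=7: j=0 S=58.4932 intr=86.4168 cont=84.9021 V=86.4168[EX]; j=1 S=77.9464 intr=66.9636 cont=65.4489 V=66.9636[EX]; j=2 S=103.8692 intr=41.0408 cont=39.5261 V=41.0408[EX]; j=3 S=138.4131 intr=6.4969 cont=13.9423 V=13.9423[hold]; j=4 S=184.4453 intr=0.0000 cont=1.5851 V=1.5851[hold]; j=5 S=245.7866 intr=0.0000 cont=0.0000 V=0.0000[hold]; j=6 S=327.5282 intr=0.0000 cont=0.0000 V=0.0000[hold]; j=7 S=436.4547 intr=0.0000 cont=0.0000 V=0.0000[hold]  S*(7)=103.8692
k=6: j=0 S=67.5229 intr=77.3871 cont=75.8724 V=77.3871[EX]; j=1 S=89.9790 intr=54.9310 cont=53.4162 V=54.9310[EX]; j=2 S=119.9035 intr=25.0065 cont=27.1817 V=27.1817[hold]; j=3 S=159.7800 intr=0.0000 cont=7.6723 V=7.6723[hold]; j=4 S=212.9183 intr=0.0000 cont=0.7830 V=0.7830[hold]; j=5 S=283.7288 intr=0.0000 cont=0.0000 V=0.0000[hold]; j=6 S=378.0889 intr=0.0000 cont=0.0000 V=0.0000[hold]  S*(6)=89.9790
k=5: j=0 S=77.9464 intr=66.9636 cont=65.4489 V=66.9636[EX]; j=1 S=103.8692 intr=41.0408 cont=40.6042 V=41.0408[EX]; j=2 S=138.4131 intr=6.4969 cont=17.2287 V=17.2287[hold]; j=3 S=184.4453 intr=0.0000 cont=4.1777 V=4.1777[hold]; j=4 S=245.7866 intr=0.0000 cont=0.3867 V=0.3867[hold]; j=5 S=327.5282 intr=0.0000 cont=0.0000 V=0.0000[hold]  S*(5)=103.8692
k=4: j=0 S=89.9790 intr=54.9310 cont=53.4162 V=54.9310[EX]; j=1 S=119.9035 intr=25.0065 cont=28.8105 V=28.8105[hold]; j=2 S=159.7800 intr=0.0000 cont=10.5805 V=10.5805[hold]; j=3 S=212.9183 intr=0.0000 cont=2.2552 V=2.2552[hold]; j=4 S=283.7288 intr=0.0000 cont=0.1910 V=0.1910[hold]  S*(4)=89.9790
k=3: j=0 S=103.8692 intr=41.0408 cont=41.4114 V=41.4114[hold]; j=1 S=138.4131 intr=6.4969 cont=19.4745 V=19.4745[hold]; j=2 S=184.4453 intr=0.0000 cont=6.3439 V=6.3439[hold]; j=3 S=245.7866 intr=0.0000 cont=1.2086 V=1.2086[hold]  S*(3)=-
k=2: j=0 S=119.9035 intr=25.0065 cont=30.1065 V=30.1065[hold]; j=1 S=159.7800 intr=0.0000 cont=12.7634 V=12.7634[hold]; j=2 S=212.9183 intr=0.0000 cont=3.7325 V=3.7325[hold]  S*(2)=-
k=1: j=0 S=138.4131 intr=6.4969 cont=21.1965 V=21.1965[hold]; j=1 S=184.4453 intr=0.0000 cont=8.1542 V=8.1542[hold]  S*(1)=-
k=0: j=0 S=159.7800 intr=0.0000 cont=14.5112 V=14.5112[hold]  S*(0)=-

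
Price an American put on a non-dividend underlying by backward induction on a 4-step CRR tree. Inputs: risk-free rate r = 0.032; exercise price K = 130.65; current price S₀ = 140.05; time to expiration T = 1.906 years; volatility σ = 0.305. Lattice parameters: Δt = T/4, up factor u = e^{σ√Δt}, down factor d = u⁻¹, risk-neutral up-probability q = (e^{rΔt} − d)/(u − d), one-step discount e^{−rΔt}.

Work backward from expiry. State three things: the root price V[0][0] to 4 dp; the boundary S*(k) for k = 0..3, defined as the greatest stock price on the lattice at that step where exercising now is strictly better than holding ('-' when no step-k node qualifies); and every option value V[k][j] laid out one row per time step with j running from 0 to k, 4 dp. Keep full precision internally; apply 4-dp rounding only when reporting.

Δt=0.47650, u=1.23434, d=0.81015, q=0.48378, disc=e^(-rΔt)=0.98487
k=4 terminal: V=max(K-S,0) → 70.3190 38.7296 0.0000 0.0000 0.0000
k=3: j=0 S=74.4691 intr=56.1809 cont=54.2039 V=56.1809[EX]; j=1 S=113.4612 intr=17.1888 cont=19.6905 V=19.6905[hold]; j=2 S=172.8697 intr=0.0000 cont=0.0000 V=0.0000[hold]; j=3 S=263.3844 intr=0.0000 cont=0.0000 V=0.0000[hold]  S*(3)=74.4691
k=2: j=0 S=91.9204 intr=38.7296 cont=37.9445 V=38.7296[EX]; j=1 S=140.0500 intr=0.0000 cont=10.0108 V=10.0108[hold]; j=2 S=213.3804 intr=0.0000 cont=0.0000 V=0.0000[hold]  S*(2)=91.9204
k=1: j=0 S=113.4612 intr=17.1888 cont=24.4602 V=24.4602[hold]; j=1 S=172.8697 intr=0.0000 cont=5.0896 V=5.0896[hold]  S*(1)=-
k=0: j=0 S=140.0500 intr=0.0000 cont=14.8607 V=14.8607[hold]  S*(0)=-

price = 14.8607
boundary = - - 91.9204 74.4691
tree:
14.8607
24.4602 5.0896
38.7296 10.0108 0.0000
56.1809 19.6905 0.0000 0.0000
70.3190 38.7296 0.0000 0.0000 0.0000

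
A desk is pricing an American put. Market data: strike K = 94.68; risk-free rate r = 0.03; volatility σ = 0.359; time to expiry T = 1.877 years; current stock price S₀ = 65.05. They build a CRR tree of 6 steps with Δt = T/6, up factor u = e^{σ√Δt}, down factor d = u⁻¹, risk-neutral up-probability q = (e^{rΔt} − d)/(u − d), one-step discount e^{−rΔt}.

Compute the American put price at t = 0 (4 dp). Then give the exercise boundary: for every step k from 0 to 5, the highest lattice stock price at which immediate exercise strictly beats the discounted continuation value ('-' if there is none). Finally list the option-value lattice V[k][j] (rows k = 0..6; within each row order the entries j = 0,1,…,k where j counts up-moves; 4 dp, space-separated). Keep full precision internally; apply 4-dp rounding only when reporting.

params: Δt=0.31283 u=1.22237 d=0.81808 q=0.47329 e^(-rΔt)=0.99066
t_6 payoffs: 75.1804 65.5438 51.1449 29.6300 0.0000 0.0000 0.0000
t_5: node(5,0) S=23.8357 payoff=70.8443 vs cont=69.9599 → 70.8443 [stop]  node(5,1) S=35.6152 payoff=59.0648 vs cont=58.1803 → 59.0648 [stop]  node(5,2) S=53.2162 payoff=41.4638 vs cont=40.5794 → 41.4638 [stop]  node(5,3) S=79.5154 payoff=15.1646 vs cont=15.4606 → 15.4606 [wait]  node(5,4) S=118.8115 payoff=0.0000 vs cont=0.0000 → 0.0000 [wait]  node(5,5) S=177.5277 payoff=0.0000 vs cont=0.0000 → 0.0000 [wait]  ⇒ S*(5)=53.2162
t_4: node(4,0) S=29.1362 payoff=65.5438 vs cont=64.6594 → 65.5438 [stop]  node(4,1) S=43.5351 payoff=51.1449 vs cont=50.2605 → 51.1449 [stop]  node(4,2) S=65.0500 payoff=29.6300 vs cont=28.8843 → 29.6300 [stop]  node(4,3) S=97.1974 payoff=0.0000 vs cont=8.0671 → 8.0671 [wait]  node(4,4) S=145.2320 payoff=0.0000 vs cont=0.0000 → 0.0000 [wait]  ⇒ S*(4)=65.0500
t_3: node(3,0) S=35.6152 payoff=59.0648 vs cont=58.1803 → 59.0648 [stop]  node(3,1) S=53.2162 payoff=41.4638 vs cont=40.5794 → 41.4638 [stop]  node(3,2) S=79.5154 payoff=15.1646 vs cont=19.2430 → 19.2430 [wait]  node(3,3) S=118.8115 payoff=0.0000 vs cont=4.2093 → 4.2093 [wait]  ⇒ S*(3)=53.2162
t_2: node(2,0) S=43.5351 payoff=51.1449 vs cont=50.2605 → 51.1449 [stop]  node(2,1) S=65.0500 payoff=29.6300 vs cont=30.6578 → 30.6578 [wait]  node(2,2) S=97.1974 payoff=0.0000 vs cont=12.0144 → 12.0144 [wait]  ⇒ S*(2)=43.5351
t_1: node(1,0) S=53.2162 payoff=41.4638 vs cont=41.0613 → 41.4638 [stop]  node(1,1) S=79.5154 payoff=15.1646 vs cont=21.6301 → 21.6301 [wait]  ⇒ S*(1)=53.2162
t_0: node(0,0) S=65.0500 payoff=29.6300 vs cont=31.7771 → 31.7771 [wait]  ⇒ S*(0)=-

price = 31.7771
boundary = - 53.2162 43.5351 53.2162 65.0500 53.2162
tree:
31.7771
41.4638 21.6301
51.1449 30.6578 12.0144
59.0648 41.4638 19.2430 4.2093
65.5438 51.1449 29.6300 8.0671 0.0000
70.8443 59.0648 41.4638 15.4606 0.0000 0.0000
75.1804 65.5438 51.1449 29.6300 0.0000 0.0000 0.0000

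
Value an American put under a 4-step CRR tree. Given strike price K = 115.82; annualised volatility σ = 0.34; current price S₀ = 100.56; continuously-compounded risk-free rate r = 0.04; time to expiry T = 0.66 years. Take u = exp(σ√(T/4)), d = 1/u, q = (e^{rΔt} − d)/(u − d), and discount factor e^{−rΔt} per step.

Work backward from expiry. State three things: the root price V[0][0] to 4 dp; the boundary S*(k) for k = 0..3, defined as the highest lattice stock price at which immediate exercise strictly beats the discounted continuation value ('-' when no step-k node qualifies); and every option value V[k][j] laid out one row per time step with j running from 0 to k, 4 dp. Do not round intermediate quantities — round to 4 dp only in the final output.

price = 20.0169
boundary = - - 76.2896 87.5882
tree:
20.0169
28.8425 11.0808
39.5304 18.0829 3.9259
49.3714 28.2318 7.7401 0.0000
57.9430 39.5304 15.2600 0.0000 0.0000

params: Δt=0.16500 u=1.14810 d=0.87100 q=0.48942 e^(-rΔt)=0.99342
t_4 payoffs: 57.9430 39.5304 15.2600 0.0000 0.0000
t_3: node(3,0) S=66.4486 payoff=49.3714 vs cont=48.6095 → 49.3714 [stop]  node(3,1) S=87.5882 payoff=28.2318 vs cont=27.4699 → 28.2318 [stop]  node(3,2) S=115.4530 payoff=0.3670 vs cont=7.7401 → 7.7401 [wait]  node(3,3) S=152.1825 payoff=0.0000 vs cont=0.0000 → 0.0000 [wait]  ⇒ S*(3)=87.5882
t_2: node(2,0) S=76.2896 payoff=39.5304 vs cont=38.7685 → 39.5304 [stop]  node(2,1) S=100.5600 payoff=15.2600 vs cont=18.0829 → 18.0829 [wait]  node(2,2) S=132.5516 payoff=0.0000 vs cont=3.9259 → 3.9259 [wait]  ⇒ S*(2)=76.2896
t_1: node(1,0) S=87.5882 payoff=28.2318 vs cont=28.8425 → 28.8425 [wait]  node(1,1) S=115.4530 payoff=0.3670 vs cont=11.0808 → 11.0808 [wait]  ⇒ S*(1)=-
t_0: node(0,0) S=100.5600 payoff=15.2600 vs cont=20.0169 → 20.0169 [wait]  ⇒ S*(0)=-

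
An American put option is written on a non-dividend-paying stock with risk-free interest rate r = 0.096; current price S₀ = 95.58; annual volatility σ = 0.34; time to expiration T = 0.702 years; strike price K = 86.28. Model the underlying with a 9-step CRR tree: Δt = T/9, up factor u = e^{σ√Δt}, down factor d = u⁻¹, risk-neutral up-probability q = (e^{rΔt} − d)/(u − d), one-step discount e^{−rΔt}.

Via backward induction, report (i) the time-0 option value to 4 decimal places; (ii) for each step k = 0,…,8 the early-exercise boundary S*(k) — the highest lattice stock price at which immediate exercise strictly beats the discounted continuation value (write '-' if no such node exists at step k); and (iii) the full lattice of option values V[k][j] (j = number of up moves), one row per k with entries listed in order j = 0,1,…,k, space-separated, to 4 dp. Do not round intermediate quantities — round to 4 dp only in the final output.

Δt=0.07800  u=1.09961  d=0.90941  q=0.51580  discount=0.99254
step 9 (expiry): payoffs max(K−S,0) = 45.6156 37.1109 26.8274 14.3932 0.0000 0.0000 0.0000 0.0000 0.0000 0.0000
step 8: (k=8,j=0): S=44.7150, (K−S)⁺=41.5650, hold=40.9214 ⇒ V=41.5650 exercise | (k=8,j=1): S=54.0669, (K−S)⁺=32.2131, hold=31.5694 ⇒ V=32.2131 exercise | (k=8,j=2): S=65.3748, (K−S)⁺=20.9052, hold=20.2616 ⇒ V=20.9052 exercise | (k=8,j=3): S=79.0476, (K−S)⁺=7.2324, hold=6.9172 ⇒ V=7.2324 exercise | (k=8,j=4): S=95.5800, (K−S)⁺=0.0000, hold=0.0000 ⇒ V=0.0000 continue | (k=8,j=5): S=115.5701, (K−S)⁺=0.0000, hold=0.0000 ⇒ V=0.0000 continue | (k=8,j=6): S=139.7410, (K−S)⁺=0.0000, hold=0.0000 ⇒ V=0.0000 continue | (k=8,j=7): S=168.9672, (K−S)⁺=0.0000, hold=0.0000 ⇒ V=0.0000 continue | (k=8,j=8): S=204.3059, (K−S)⁺=0.0000, hold=0.0000 ⇒ V=0.0000 continue  boundary S*=79.0476
step 7: (k=7,j=0): S=49.1691, (K−S)⁺=37.1109, hold=36.4672 ⇒ V=37.1109 exercise | (k=7,j=1): S=59.4526, (K−S)⁺=26.8274, hold=26.1837 ⇒ V=26.8274 exercise | (k=7,j=2): S=71.8868, (K−S)⁺=14.3932, hold=13.7495 ⇒ V=14.3932 exercise | (k=7,j=3): S=86.9216, (K−S)⁺=0.0000, hold=3.4758 ⇒ V=3.4758 continue | (k=7,j=4): S=105.1009, (K−S)⁺=0.0000, hold=0.0000 ⇒ V=0.0000 continue | (k=7,j=5): S=127.0822, (K−S)⁺=0.0000, hold=0.0000 ⇒ V=0.0000 continue | (k=7,j=6): S=153.6608, (K−S)⁺=0.0000, hold=0.0000 ⇒ V=0.0000 continue | (k=7,j=7): S=185.7983, (K−S)⁺=0.0000, hold=0.0000 ⇒ V=0.0000 continue  boundary S*=71.8868
step 6: (k=6,j=0): S=54.0669, (K−S)⁺=32.2131, hold=31.5694 ⇒ V=32.2131 exercise | (k=6,j=1): S=65.3748, (K−S)⁺=20.9052, hold=20.2616 ⇒ V=20.9052 exercise | (k=6,j=2): S=79.0476, (K−S)⁺=7.2324, hold=8.6967 ⇒ V=8.6967 continue | (k=6,j=3): S=95.5800, (K−S)⁺=0.0000, hold=1.6705 ⇒ V=1.6705 continue | (k=6,j=4): S=115.5701, (K−S)⁺=0.0000, hold=0.0000 ⇒ V=0.0000 continue | (k=6,j=5): S=139.7410, (K−S)⁺=0.0000, hold=0.0000 ⇒ V=0.0000 continue | (k=6,j=6): S=168.9672, (K−S)⁺=0.0000, hold=0.0000 ⇒ V=0.0000 continue  boundary S*=65.3748
step 5: (k=5,j=0): S=59.4526, (K−S)⁺=26.8274, hold=26.1837 ⇒ V=26.8274 exercise | (k=5,j=1): S=71.8868, (K−S)⁺=14.3932, hold=14.4991 ⇒ V=14.4991 continue | (k=5,j=2): S=86.9216, (K−S)⁺=0.0000, hold=5.0348 ⇒ V=5.0348 continue | (k=5,j=3): S=105.1009, (K−S)⁺=0.0000, hold=0.8028 ⇒ V=0.8028 continue | (k=5,j=4): S=127.0822, (K−S)⁺=0.0000, hold=0.0000 ⇒ V=0.0000 continue | (k=5,j=5): S=153.6608, (K−S)⁺=0.0000, hold=0.0000 ⇒ V=0.0000 continue  boundary S*=59.4526
step 4: (k=4,j=0): S=65.3748, (K−S)⁺=20.9052, hold=20.3158 ⇒ V=20.9052 exercise | (k=4,j=1): S=79.0476, (K−S)⁺=7.2324, hold=9.5457 ⇒ V=9.5457 continue | (k=4,j=2): S=95.5800, (K−S)⁺=0.0000, hold=2.8307 ⇒ V=2.8307 continue | (k=4,j=3): S=115.5701, (K−S)⁺=0.0000, hold=0.3858 ⇒ V=0.3858 continue | (k=4,j=4): S=139.7410, (K−S)⁺=0.0000, hold=0.0000 ⇒ V=0.0000 continue  boundary S*=65.3748
step 3: (k=3,j=0): S=71.8868, (K−S)⁺=14.3932, hold=14.9338 ⇒ V=14.9338 continue | (k=3,j=1): S=86.9216, (K−S)⁺=0.0000, hold=6.0367 ⇒ V=6.0367 continue | (k=3,j=2): S=105.1009, (K−S)⁺=0.0000, hold=1.5579 ⇒ V=1.5579 continue | (k=3,j=3): S=127.0822, (K−S)⁺=0.0000, hold=0.1854 ⇒ V=0.1854 continue  boundary S*=-
step 2: (k=2,j=0): S=79.0476, (K−S)⁺=7.2324, hold=10.2676 ⇒ V=10.2676 continue | (k=2,j=1): S=95.5800, (K−S)⁺=0.0000, hold=3.6988 ⇒ V=3.6988 continue | (k=2,j=2): S=115.5701, (K−S)⁺=0.0000, hold=0.8437 ⇒ V=0.8437 continue  boundary S*=-
step 1: (k=1,j=0): S=86.9216, (K−S)⁺=0.0000, hold=6.8281 ⇒ V=6.8281 continue | (k=1,j=1): S=105.1009, (K−S)⁺=0.0000, hold=2.2095 ⇒ V=2.2095 continue  boundary S*=-
step 0: (k=0,j=0): S=95.5800, (K−S)⁺=0.0000, hold=4.4127 ⇒ V=4.4127 continue  boundary S*=-

price = 4.4127
boundary = - - - - 65.3748 59.4526 65.3748 71.8868 79.0476
tree:
4.4127
6.8281 2.2095
10.2676 3.6988 0.8437
14.9338 6.0367 1.5579 0.1854
20.9052 9.5457 2.8307 0.3858 0.0000
26.8274 14.4991 5.0348 0.8028 0.0000 0.0000
32.2131 20.9052 8.6967 1.6705 0.0000 0.0000 0.0000
37.1109 26.8274 14.3932 3.4758 0.0000 0.0000 0.0000 0.0000
41.5650 32.2131 20.9052 7.2324 0.0000 0.0000 0.0000 0.0000 0.0000
45.6156 37.1109 26.8274 14.3932 0.0000 0.0000 0.0000 0.0000 0.0000 0.0000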